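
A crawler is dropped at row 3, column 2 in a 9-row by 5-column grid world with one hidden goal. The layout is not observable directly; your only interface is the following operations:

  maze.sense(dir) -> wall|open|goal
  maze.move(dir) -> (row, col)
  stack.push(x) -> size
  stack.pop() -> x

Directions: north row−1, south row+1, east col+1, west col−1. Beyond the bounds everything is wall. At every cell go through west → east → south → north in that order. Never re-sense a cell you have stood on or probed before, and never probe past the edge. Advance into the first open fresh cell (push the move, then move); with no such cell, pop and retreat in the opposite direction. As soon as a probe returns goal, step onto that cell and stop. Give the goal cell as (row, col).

// 1. maze.sense(dir→west) => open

// 2. stack.push(x→west) => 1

// 3. maze.move(dir→west) => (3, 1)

// 4. maze.sense(dir→west) => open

// 5. stack.push(x→west) => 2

// 6. maze.move(dir→west) => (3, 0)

// 7. maze.sense(dir→south) => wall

// 8. maze.sense(dir→north) => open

// 9. stack.push(x→north) => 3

// 10. maze.move(dir→north) => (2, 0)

// 11. maze.sense(dir→east) => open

// 12. stack.push(x→east) => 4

// 13. maze.move(dir→east) => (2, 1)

// 14. maze.sense(dir→east) => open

// 15. stack.push(x→east) => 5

// 16. maze.move(dir→east) => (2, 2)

// 17. maze.sense(dir→east) => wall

// 18. maze.sense(dir→north) => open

// 19. stack.push(x→north) => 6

// 20. maze.move(dir→north) => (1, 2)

// 21. maze.sense(dir→west) => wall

// 22. maze.sense(dir→east) => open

// 23. stack.push(x→east) => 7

// 24. maze.move(dir→east) => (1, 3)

// 25. maze.sense(dir→east) => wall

// 26. maze.sense(dir→north) => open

// 27. stack.push(x→north) => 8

// 28. maze.move(dir→north) => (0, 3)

// 29. maze.sense(dir→west) => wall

// 30. maze.sense(dir→east) => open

// 31. stack.push(x→east) => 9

// 32. maze.move(dir→east) => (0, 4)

// 33. stack.pop() => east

// 34. maze.move(dir→west) => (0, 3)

// 35. stack.pop() => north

// 36. maze.move(dir→south) => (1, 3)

// 37. stack.pop() => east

// 38. maze.move(dir→west) => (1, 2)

// 39. stack.pop() => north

// 40. maze.move(dir→south) => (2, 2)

// 41. stack.pop() => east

// 42. maze.move(dir→west) => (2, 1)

// 43. stack.pop() => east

// 44. maze.move(dir→west) => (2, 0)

// 45. maze.sense(dir→north) => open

// 46. stack.push(x→north) => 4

// 47. maze.move(dir→north) => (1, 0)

// 48. maze.sense(dir→north) => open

// 49. stack.push(x→north) => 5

// 50. maze.move(dir→north) => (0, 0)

// 51. maze.sense(dir→east) => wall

// 52. stack.pop() => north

// 53. maze.move(dir→south) => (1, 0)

// 54. stack.pop() => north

// 55. maze.move(dir→south) => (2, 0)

// 56. stack.pop() => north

// 57. maze.move(dir→south) => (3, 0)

// 58. stack.pop() => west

// 59. maze.move(dir→east) => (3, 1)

// 60. maze.sense(dir→south) => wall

// 61. stack.pop() => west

// 62. maze.move(dir→east) => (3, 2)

// 63. maze.sense(dir→east) => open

// 64. stack.push(x→east) => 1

// 65. maze.move(dir→east) => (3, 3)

// 66. maze.sense(dir→east) => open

// 67. stack.push(x→east) => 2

// 68. maze.move(dir→east) => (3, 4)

// 69. maze.sense(dir→south) => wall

// 70. maze.sense(dir→north) => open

// 71. stack.push(x→north) => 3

// 72. maze.move(dir→north) => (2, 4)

// 73. stack.pop() => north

// 74. maze.move(dir→south) => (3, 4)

// 75. stack.pop() => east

// 76. maze.move(dir→west) => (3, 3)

// 77. maze.sense(dir→south) => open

// 78. stack.push(x→south) => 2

// 79. maze.move(dir→south) => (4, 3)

// 80. maze.sense(dir→west) => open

// 81. stack.push(x→west) => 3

// 82. maze.move(dir→west) => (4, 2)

// 83. maze.sense(dir→south) => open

// 84. stack.push(x→south) => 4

// 85. maze.move(dir→south) => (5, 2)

// 86. maze.sense(dir→west) => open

// 87. stack.push(x→west) => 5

// 88. maze.move(dir→west) => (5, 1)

// 89. maze.sense(dir→west) => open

// 90. stack.push(x→west) => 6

// 91. maze.move(dir→west) => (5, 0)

// 92. maze.sense(dir→south) => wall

// 93. stack.pop() => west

// 94. maze.move(dir→east) => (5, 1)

// 95. maze.sense(dir→south) => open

// 96. stack.push(x→south) => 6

// 97. maze.move(dir→south) => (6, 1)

// 98. maze.sense(dir→east) => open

// 99. stack.push(x→east) => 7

// 100. maze.move(dir→east) => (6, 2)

// 101. maze.sense(dir→east) => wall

// 102. maze.sense(dir→south) => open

// 103. stack.push(x→south) => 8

// 104. maze.move(dir→south) => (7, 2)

// 105. maze.sense(dir→west) => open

// 106. stack.push(x→west) => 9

// 107. maze.move(dir→west) => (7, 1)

// 108. maze.sense(dir→west) => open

// 109. stack.push(x→west) => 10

// 110. maze.move(dir→west) => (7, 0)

// 111. maze.sense(dir→south) => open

// 112. stack.push(x→south) => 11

// 113. maze.move(dir→south) => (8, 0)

// 114. maze.sense(dir→east) => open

// 115. stack.push(x→east) => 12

// 116. maze.move(dir→east) => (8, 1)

// 117. maze.sense(dir→east) => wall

// 118. stack.pop() => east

// 119. maze.move(dir→west) => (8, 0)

// 120. stack.pop() => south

// 121. maze.move(dir→north) => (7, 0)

// 122. stack.pop() => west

// 123. maze.move(dir→east) => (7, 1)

// 124. stack.pop() => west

// 125. maze.move(dir→east) => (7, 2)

// 126. maze.sense(dir→east) => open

// 127. stack.push(x→east) => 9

// 128. maze.move(dir→east) => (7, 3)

// 129. maze.sense(dir→east) => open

// 130. stack.push(x→east) => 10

// 131. maze.move(dir→east) => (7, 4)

// 132. maze.sense(dir→south) => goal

// 133. maze.move(dir→south) => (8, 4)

Answer: (8, 4)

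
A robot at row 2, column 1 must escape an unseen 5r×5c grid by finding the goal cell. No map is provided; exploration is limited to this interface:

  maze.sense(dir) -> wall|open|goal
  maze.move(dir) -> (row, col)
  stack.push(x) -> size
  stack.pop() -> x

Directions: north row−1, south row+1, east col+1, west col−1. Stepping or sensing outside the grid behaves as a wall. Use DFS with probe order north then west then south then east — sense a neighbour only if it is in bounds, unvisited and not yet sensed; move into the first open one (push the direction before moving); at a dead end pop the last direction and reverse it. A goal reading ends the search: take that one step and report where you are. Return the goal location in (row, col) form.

-- sense(dir='north') => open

-- push(x='north') => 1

-- move(dir='north') => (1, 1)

-- sense(dir='north') => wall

-- sense(dir='west') => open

-- push(x='west') => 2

-- move(dir='west') => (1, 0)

-- sense(dir='north') => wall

-- sense(dir='south') => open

-- push(x='south') => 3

-- move(dir='south') => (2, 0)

-- sense(dir='south') => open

-- push(x='south') => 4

-- move(dir='south') => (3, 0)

-- sense(dir='south') => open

-- push(x='south') => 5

-- move(dir='south') => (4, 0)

-- sense(dir='east') => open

-- push(x='east') => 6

-- move(dir='east') => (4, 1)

-- sense(dir='north') => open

-- push(x='north') => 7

-- move(dir='north') => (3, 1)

-- sense(dir='east') => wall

-- pop() => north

-- move(dir='south') => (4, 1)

-- sense(dir='east') => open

-- push(x='east') => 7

-- move(dir='east') => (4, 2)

-- sense(dir='east') => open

-- push(x='east') => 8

-- move(dir='east') => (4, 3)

-- sense(dir='north') => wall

-- sense(dir='east') => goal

-- move(dir='east') => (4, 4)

Answer: (4, 4)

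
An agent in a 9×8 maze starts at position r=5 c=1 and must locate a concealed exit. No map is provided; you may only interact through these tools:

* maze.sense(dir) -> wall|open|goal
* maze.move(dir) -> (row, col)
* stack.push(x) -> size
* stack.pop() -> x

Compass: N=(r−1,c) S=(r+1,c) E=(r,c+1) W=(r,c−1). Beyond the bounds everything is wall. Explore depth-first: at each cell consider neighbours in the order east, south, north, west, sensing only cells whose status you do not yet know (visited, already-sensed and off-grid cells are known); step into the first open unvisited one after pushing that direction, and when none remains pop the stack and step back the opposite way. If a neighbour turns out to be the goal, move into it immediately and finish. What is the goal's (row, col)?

Step: maze.sense[dir='east']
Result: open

Step: stack.push[x='east']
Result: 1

Step: maze.move[dir='east']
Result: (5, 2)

Step: maze.sense[dir='east']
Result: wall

Step: maze.sense[dir='south']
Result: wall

Step: maze.sense[dir='north']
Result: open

Step: stack.push[x='north']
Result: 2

Step: maze.move[dir='north']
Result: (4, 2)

Step: maze.sense[dir='east']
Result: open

Step: stack.push[x='east']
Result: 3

Step: maze.move[dir='east']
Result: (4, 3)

Step: maze.sense[dir='east']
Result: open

Step: stack.push[x='east']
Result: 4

Step: maze.move[dir='east']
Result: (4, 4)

Step: maze.sense[dir='east']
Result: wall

Step: maze.sense[dir='south']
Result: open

Step: stack.push[x='south']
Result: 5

Step: maze.move[dir='south']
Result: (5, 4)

Step: maze.sense[dir='east']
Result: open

Step: stack.push[x='east']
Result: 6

Step: maze.move[dir='east']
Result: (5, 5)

Step: maze.sense[dir='east']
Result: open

Step: stack.push[x='east']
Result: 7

Step: maze.move[dir='east']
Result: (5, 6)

Step: maze.sense[dir='east']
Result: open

Step: stack.push[x='east']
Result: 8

Step: maze.move[dir='east']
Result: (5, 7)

Step: maze.sense[dir='south']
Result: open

Step: stack.push[x='south']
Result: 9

Step: maze.move[dir='south']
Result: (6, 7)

Step: maze.sense[dir='south']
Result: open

Step: stack.push[x='south']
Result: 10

Step: maze.move[dir='south']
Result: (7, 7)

Step: maze.sense[dir='south']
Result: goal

Step: maze.move[dir='south']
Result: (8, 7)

Answer: (8, 7)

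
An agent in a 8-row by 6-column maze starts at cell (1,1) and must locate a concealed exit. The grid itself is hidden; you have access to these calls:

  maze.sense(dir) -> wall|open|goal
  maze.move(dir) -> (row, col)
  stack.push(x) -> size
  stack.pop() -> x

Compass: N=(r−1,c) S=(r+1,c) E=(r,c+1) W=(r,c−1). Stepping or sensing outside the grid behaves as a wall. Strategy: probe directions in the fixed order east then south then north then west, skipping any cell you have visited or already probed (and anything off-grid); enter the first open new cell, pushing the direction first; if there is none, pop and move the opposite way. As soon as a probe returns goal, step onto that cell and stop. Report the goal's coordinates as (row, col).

Next I call maze.sense on dir→east, yielding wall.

Now I run maze.sense on dir→south, yielding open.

Using stack.push on x→south, which returns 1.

I run maze.move on dir→south, and get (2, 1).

Invoking maze.sense on dir→east, : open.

Next I call stack.push on x→east, and see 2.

I run maze.move on dir→east, : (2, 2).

I use maze.sense on dir→east, and get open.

I call stack.push on x→east, and observe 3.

I call maze.move on dir→east, → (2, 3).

Now I run maze.sense on dir→east, and see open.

Next I call stack.push on x→east, → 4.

I use maze.move on dir→east, and get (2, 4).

I invoke maze.sense on dir→east, → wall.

Now I run maze.sense on dir→south, yielding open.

Using stack.push on x→south, yielding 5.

Then maze.move on dir→south, → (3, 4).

I invoke maze.sense on dir→east, and see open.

I run stack.push on x→east, which returns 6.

Calling maze.move on dir→east, which returns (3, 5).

I use maze.sense on dir→south, and see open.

I run stack.push on x→south, → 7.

Calling maze.move on dir→south, yielding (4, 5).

I call maze.sense on dir→south, yielding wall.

Using maze.sense on dir→west, : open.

I invoke stack.push on x→west, → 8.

I try maze.move on dir→west, giving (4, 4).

I use maze.sense on dir→south, → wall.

I call maze.sense on dir→west, yielding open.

Now I run stack.push on x→west, and observe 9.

Now I run maze.move on dir→west, : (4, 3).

Invoking maze.sense on dir→south, → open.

Calling stack.push on x→south, → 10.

Calling maze.move on dir→south, — result: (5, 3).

Calling maze.sense on dir→south, : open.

Next I call stack.push on x→south, giving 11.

I call maze.move on dir→south, — result: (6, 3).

Now I run maze.sense on dir→east, and see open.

Then stack.push on x→east, giving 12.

Invoking maze.move on dir→east, giving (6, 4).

Invoking maze.sense on dir→east, and see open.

Next I call stack.push on x→east, yielding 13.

Next I call maze.move on dir→east, — result: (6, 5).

Next I call maze.sense on dir→south, and get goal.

Using maze.move on dir→south, — result: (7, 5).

Answer: (7, 5)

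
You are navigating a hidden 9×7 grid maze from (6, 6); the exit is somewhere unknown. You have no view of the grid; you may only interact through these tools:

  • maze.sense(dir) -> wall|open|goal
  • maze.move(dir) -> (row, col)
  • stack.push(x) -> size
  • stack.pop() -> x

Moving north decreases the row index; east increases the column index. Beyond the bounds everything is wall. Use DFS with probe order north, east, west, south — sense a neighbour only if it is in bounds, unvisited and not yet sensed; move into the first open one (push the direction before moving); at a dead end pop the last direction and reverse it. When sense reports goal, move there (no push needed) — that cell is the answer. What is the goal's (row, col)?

CALL maze.sense[dir→north]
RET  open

CALL stack.push[x→north]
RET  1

CALL maze.move[dir→north]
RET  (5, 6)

CALL maze.sense[dir→north]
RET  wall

CALL maze.sense[dir→west]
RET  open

CALL stack.push[x→west]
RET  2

CALL maze.move[dir→west]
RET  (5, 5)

CALL maze.sense[dir→north]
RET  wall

CALL maze.sense[dir→west]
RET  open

CALL stack.push[x→west]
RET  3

CALL maze.move[dir→west]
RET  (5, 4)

CALL maze.sense[dir→north]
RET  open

CALL stack.push[x→north]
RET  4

CALL maze.move[dir→north]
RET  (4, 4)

CALL maze.sense[dir→north]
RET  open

CALL stack.push[x→north]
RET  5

CALL maze.move[dir→north]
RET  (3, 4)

CALL maze.sense[dir→north]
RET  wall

CALL maze.sense[dir→east]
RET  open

CALL stack.push[x→east]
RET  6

CALL maze.move[dir→east]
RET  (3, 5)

CALL maze.sense[dir→north]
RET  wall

CALL maze.sense[dir→east]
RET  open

CALL stack.push[x→east]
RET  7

CALL maze.move[dir→east]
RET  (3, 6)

CALL maze.sense[dir→north]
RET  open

CALL stack.push[x→north]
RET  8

CALL maze.move[dir→north]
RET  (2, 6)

CALL maze.sense[dir→north]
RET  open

CALL stack.push[x→north]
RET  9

CALL maze.move[dir→north]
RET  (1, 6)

CALL maze.sense[dir→north]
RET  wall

CALL maze.sense[dir→west]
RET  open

CALL stack.push[x→west]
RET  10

CALL maze.move[dir→west]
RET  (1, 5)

CALL maze.sense[dir→north]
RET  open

CALL stack.push[x→north]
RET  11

CALL maze.move[dir→north]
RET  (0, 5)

CALL maze.sense[dir→west]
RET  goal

CALL maze.move[dir→west]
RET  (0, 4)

Answer: (0, 4)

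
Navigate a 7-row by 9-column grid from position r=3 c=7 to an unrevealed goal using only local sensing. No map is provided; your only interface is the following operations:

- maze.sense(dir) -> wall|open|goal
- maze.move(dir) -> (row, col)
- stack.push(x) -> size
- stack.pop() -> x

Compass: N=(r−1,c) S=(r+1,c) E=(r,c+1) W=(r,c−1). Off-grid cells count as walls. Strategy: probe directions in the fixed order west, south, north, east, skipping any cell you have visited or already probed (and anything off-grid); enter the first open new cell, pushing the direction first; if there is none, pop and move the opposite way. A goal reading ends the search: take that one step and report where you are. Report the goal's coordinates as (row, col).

// maze.sense(dir=west) => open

// stack.push(x=west) => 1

// maze.move(dir=west) => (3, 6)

// maze.sense(dir=west) => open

// stack.push(x=west) => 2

// maze.move(dir=west) => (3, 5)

// maze.sense(dir=west) => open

// stack.push(x=west) => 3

// maze.move(dir=west) => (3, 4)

// maze.sense(dir=west) => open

// stack.push(x=west) => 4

// maze.move(dir=west) => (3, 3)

// maze.sense(dir=west) => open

// stack.push(x=west) => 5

// maze.move(dir=west) => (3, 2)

// maze.sense(dir=west) => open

// stack.push(x=west) => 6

// maze.move(dir=west) => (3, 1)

// maze.sense(dir=west) => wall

// maze.sense(dir=south) => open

// stack.push(x=south) => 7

// maze.move(dir=south) => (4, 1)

// maze.sense(dir=west) => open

// stack.push(x=west) => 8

// maze.move(dir=west) => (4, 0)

// maze.sense(dir=south) => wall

// stack.pop() => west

// maze.move(dir=east) => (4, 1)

// maze.sense(dir=south) => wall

// maze.sense(dir=east) => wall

// stack.pop() => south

// maze.move(dir=north) => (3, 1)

// maze.sense(dir=north) => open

// stack.push(x=north) => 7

// maze.move(dir=north) => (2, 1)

// maze.sense(dir=west) => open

// stack.push(x=west) => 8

// maze.move(dir=west) => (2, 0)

// maze.sense(dir=north) => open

// stack.push(x=north) => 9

// maze.move(dir=north) => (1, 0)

// maze.sense(dir=north) => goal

// maze.move(dir=north) => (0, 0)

Answer: (0, 0)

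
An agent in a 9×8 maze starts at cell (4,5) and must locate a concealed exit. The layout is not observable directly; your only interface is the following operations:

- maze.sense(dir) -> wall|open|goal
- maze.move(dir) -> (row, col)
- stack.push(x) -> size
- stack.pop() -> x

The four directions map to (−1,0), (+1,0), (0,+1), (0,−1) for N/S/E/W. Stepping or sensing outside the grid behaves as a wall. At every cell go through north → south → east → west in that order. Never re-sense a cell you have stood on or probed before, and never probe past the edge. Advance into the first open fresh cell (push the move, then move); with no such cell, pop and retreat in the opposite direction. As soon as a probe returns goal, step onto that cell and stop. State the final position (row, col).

Step: sense[dir: north]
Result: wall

Step: sense[dir: south]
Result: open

Step: push[x: south]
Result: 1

Step: move[dir: south]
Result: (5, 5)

Step: sense[dir: south]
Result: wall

Step: sense[dir: east]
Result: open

Step: push[x: east]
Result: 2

Step: move[dir: east]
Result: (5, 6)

Step: sense[dir: north]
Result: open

Step: push[x: north]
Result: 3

Step: move[dir: north]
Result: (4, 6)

Step: sense[dir: north]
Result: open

Step: push[x: north]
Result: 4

Step: move[dir: north]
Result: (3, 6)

Step: sense[dir: north]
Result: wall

Step: sense[dir: east]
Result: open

Step: push[x: east]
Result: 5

Step: move[dir: east]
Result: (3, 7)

Step: sense[dir: north]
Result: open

Step: push[x: north]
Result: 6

Step: move[dir: north]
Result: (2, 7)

Step: sense[dir: north]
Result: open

Step: push[x: north]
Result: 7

Step: move[dir: north]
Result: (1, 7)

Step: sense[dir: north]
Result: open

Step: push[x: north]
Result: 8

Step: move[dir: north]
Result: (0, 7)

Step: sense[dir: west]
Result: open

Step: push[x: west]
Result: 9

Step: move[dir: west]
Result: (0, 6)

Step: sense[dir: south]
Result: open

Step: push[x: south]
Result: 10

Step: move[dir: south]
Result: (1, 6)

Step: sense[dir: west]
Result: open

Step: push[x: west]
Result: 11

Step: move[dir: west]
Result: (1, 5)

Step: sense[dir: north]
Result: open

Step: push[x: north]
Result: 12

Step: move[dir: north]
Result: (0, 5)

Step: sense[dir: west]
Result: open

Step: push[x: west]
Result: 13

Step: move[dir: west]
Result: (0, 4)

Step: sense[dir: south]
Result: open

Step: push[x: south]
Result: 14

Step: move[dir: south]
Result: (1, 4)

Step: sense[dir: south]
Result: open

Step: push[x: south]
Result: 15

Step: move[dir: south]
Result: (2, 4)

Step: sense[dir: south]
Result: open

Step: push[x: south]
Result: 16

Step: move[dir: south]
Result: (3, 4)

Step: sense[dir: south]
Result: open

Step: push[x: south]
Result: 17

Step: move[dir: south]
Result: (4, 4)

Step: sense[dir: south]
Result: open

Step: push[x: south]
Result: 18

Step: move[dir: south]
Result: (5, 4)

Step: sense[dir: south]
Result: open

Step: push[x: south]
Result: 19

Step: move[dir: south]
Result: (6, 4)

Step: sense[dir: south]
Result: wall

Step: sense[dir: west]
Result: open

Step: push[x: west]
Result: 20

Step: move[dir: west]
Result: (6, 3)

Step: sense[dir: north]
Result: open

Step: push[x: north]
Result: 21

Step: move[dir: north]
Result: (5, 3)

Step: sense[dir: north]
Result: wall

Step: sense[dir: west]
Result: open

Step: push[x: west]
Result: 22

Step: move[dir: west]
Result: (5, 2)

Step: sense[dir: north]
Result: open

Step: push[x: north]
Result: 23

Step: move[dir: north]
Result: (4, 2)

Step: sense[dir: north]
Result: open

Step: push[x: north]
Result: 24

Step: move[dir: north]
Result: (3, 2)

Step: sense[dir: north]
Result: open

Step: push[x: north]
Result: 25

Step: move[dir: north]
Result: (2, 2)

Step: sense[dir: north]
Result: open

Step: push[x: north]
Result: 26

Step: move[dir: north]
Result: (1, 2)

Step: sense[dir: north]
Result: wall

Step: sense[dir: east]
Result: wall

Step: sense[dir: west]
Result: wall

Step: pop[]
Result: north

Step: move[dir: south]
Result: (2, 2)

Step: sense[dir: east]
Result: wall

Step: sense[dir: west]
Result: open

Step: push[x: west]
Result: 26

Step: move[dir: west]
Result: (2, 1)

Step: sense[dir: south]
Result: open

Step: push[x: south]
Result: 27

Step: move[dir: south]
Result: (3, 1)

Step: sense[dir: south]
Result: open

Step: push[x: south]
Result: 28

Step: move[dir: south]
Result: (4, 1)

Step: sense[dir: south]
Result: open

Step: push[x: south]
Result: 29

Step: move[dir: south]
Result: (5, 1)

Step: sense[dir: south]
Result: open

Step: push[x: south]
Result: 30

Step: move[dir: south]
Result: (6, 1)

Step: sense[dir: south]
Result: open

Step: push[x: south]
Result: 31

Step: move[dir: south]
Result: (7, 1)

Step: sense[dir: south]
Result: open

Step: push[x: south]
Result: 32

Step: move[dir: south]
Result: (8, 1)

Step: sense[dir: east]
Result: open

Step: push[x: east]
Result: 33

Step: move[dir: east]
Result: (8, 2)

Step: sense[dir: north]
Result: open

Step: push[x: north]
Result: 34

Step: move[dir: north]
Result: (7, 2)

Step: sense[dir: north]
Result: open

Step: push[x: north]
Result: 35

Step: move[dir: north]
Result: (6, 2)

Step: pop[]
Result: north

Step: move[dir: south]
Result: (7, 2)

Step: sense[dir: east]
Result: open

Step: push[x: east]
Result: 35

Step: move[dir: east]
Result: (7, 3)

Step: sense[dir: south]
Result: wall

Step: pop[]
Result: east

Step: move[dir: west]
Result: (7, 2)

Step: pop[]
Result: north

Step: move[dir: south]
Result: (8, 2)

Step: pop[]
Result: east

Step: move[dir: west]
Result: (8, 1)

Step: sense[dir: west]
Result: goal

Step: move[dir: west]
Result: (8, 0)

Answer: (8, 0)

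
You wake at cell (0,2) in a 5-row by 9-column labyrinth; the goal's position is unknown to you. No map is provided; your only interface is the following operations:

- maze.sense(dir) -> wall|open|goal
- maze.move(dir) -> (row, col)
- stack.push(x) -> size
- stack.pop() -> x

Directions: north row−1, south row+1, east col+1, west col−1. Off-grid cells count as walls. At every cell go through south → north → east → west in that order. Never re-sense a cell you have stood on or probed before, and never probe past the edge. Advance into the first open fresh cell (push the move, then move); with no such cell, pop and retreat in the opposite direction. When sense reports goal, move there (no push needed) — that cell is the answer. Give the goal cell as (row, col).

Then maze.sense(south), giving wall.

I try maze.sense(east), and get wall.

Now I run maze.sense(west), and observe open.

Next I call stack.push(west), → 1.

Using maze.move(west), : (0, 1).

Then maze.sense(south), — result: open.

Invoking stack.push(south), — result: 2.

I run maze.move(south), and see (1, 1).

Next I call maze.sense(south), giving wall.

I invoke maze.sense(west), and observe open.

I run stack.push(west), and see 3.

Calling maze.move(west), giving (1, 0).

Then maze.sense(south), — result: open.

I run stack.push(south), : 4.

Using maze.move(south), — result: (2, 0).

Using maze.sense(south), — result: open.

I invoke stack.push(south), giving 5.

I try maze.move(south), and observe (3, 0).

I run maze.sense(south), and observe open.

I run stack.push(south), and get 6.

I use maze.move(south), and observe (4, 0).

I call maze.sense(east), — result: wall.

Calling stack.pop(), and see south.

Now I run maze.move(north), and observe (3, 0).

I invoke maze.sense(east), → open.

I run stack.push(east), — result: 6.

I run maze.move(east), yielding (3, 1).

Next I call maze.sense(east), and observe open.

I try stack.push(east), → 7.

Now I run maze.move(east), which returns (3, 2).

Using maze.sense(south), — result: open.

Now I run stack.push(south), yielding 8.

Then maze.move(south), yielding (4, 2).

Now I run maze.sense(east), : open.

I try stack.push(east), : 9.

Next I call maze.move(east), : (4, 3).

I use maze.sense(north), — result: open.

Now I run stack.push(north), — result: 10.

Invoking maze.move(north), and observe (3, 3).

I use maze.sense(north), and see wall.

I call maze.sense(east), yielding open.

Next I call stack.push(east), — result: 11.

I try maze.move(east), : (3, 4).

Next I call maze.sense(south), and see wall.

I try maze.sense(north), yielding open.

I run stack.push(north), — result: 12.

I try maze.move(north), and observe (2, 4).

Invoking maze.sense(north), and get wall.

Then maze.sense(east), and get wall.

Now I run stack.pop, yielding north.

I invoke maze.move(south), — result: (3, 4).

I invoke maze.sense(east), yielding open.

I call stack.push(east), and get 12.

I call maze.move(east), and observe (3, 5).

Now I run maze.sense(south), and observe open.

Using stack.push(south), and observe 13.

Now I run maze.move(south), : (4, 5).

Using maze.sense(east), → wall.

I call stack.pop(), and see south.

Calling maze.move(north), → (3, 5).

I invoke maze.sense(east), giving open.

Invoking stack.push(east), and observe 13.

I invoke maze.move(east), : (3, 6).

I invoke maze.sense(north), and see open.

I invoke stack.push(north), which returns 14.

I run maze.move(north), → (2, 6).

Invoking maze.sense(north), — result: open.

Now I run stack.push(north), and observe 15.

Next I call maze.move(north), : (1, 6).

Then maze.sense(north), and get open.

I use stack.push(north), and get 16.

I try maze.move(north), giving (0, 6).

I try maze.sense(east), which returns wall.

I try maze.sense(west), and get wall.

I call stack.pop(), which returns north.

Then maze.move(south), and get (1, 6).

Now I run maze.sense(east), yielding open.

I invoke stack.push(east), — result: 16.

I use maze.move(east), — result: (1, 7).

I call maze.sense(south), and observe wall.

Invoking maze.sense(east), giving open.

I use stack.push(east), → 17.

Calling maze.move(east), and get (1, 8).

I try maze.sense(south), — result: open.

I run stack.push(south), which returns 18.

Next I call maze.move(south), which returns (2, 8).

I call maze.sense(south), yielding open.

Next I call stack.push(south), and observe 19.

I run maze.move(south), — result: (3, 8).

Calling maze.sense(south), yielding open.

I use stack.push(south), : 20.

Calling maze.move(south), yielding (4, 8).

Next I call maze.sense(west), giving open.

I call stack.push(west), which returns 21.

I run maze.move(west), : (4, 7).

I call maze.sense(north), → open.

I invoke stack.push(north), — result: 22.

Calling maze.move(north), — result: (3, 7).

I invoke stack.pop(), — result: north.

Next I call maze.move(south), which returns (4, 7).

Invoking stack.pop(), — result: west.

Then maze.move(east), → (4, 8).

Then stack.pop(), and get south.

Using maze.move(north), → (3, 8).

I call stack.pop, giving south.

Next I call maze.move(north), and observe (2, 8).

Calling stack.pop(), yielding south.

Using maze.move(north), and get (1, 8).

Calling maze.sense(north), : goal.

Then maze.move(north), : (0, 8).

Answer: (0, 8)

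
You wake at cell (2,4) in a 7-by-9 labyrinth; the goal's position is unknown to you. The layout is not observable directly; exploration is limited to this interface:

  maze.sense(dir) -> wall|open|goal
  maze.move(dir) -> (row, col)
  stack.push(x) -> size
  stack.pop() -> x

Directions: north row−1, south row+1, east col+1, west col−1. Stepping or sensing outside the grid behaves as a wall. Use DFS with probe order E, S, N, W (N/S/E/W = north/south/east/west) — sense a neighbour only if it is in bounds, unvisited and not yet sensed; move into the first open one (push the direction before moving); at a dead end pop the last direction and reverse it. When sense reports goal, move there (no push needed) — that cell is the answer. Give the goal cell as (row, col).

I use maze.sense using dir=east, → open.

I invoke stack.push using x=east, which returns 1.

I use maze.move using dir=east, and see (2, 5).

I invoke maze.sense using dir=east, yielding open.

Calling stack.push using x=east, : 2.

I invoke maze.move using dir=east, which returns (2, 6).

I call maze.sense using dir=east, which returns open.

Using stack.push using x=east, which returns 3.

I try maze.move using dir=east, giving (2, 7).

Using maze.sense using dir=east, which returns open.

I use stack.push using x=east, and get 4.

I try maze.move using dir=east, — result: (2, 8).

Then maze.sense using dir=south, — result: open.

I try stack.push using x=south, giving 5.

I call maze.move using dir=south, → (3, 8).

I invoke maze.sense using dir=south, and see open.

Next I call stack.push using x=south, yielding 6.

Using maze.move using dir=south, : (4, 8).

I use maze.sense using dir=south, : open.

Calling stack.push using x=south, yielding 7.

I try maze.move using dir=south, and observe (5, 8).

Next I call maze.sense using dir=south, and see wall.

Calling maze.sense using dir=west, giving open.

I use stack.push using x=west, giving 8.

I invoke maze.move using dir=west, and observe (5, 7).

Using maze.sense using dir=south, and observe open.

Invoking stack.push using x=south, and observe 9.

Now I run maze.move using dir=south, and observe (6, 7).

I run maze.sense using dir=west, : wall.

I run stack.pop(), giving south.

I run maze.move using dir=north, yielding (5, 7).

I call maze.sense using dir=north, — result: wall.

I call maze.sense using dir=west, giving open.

I invoke stack.push using x=west, yielding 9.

Invoking maze.move using dir=west, yielding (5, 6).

Now I run maze.sense using dir=north, yielding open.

I call stack.push using x=north, and see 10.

I use maze.move using dir=north, giving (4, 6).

I run maze.sense using dir=north, and see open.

Then stack.push using x=north, → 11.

I call maze.move using dir=north, and observe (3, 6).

Using maze.sense using dir=east, yielding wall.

Using maze.sense using dir=west, : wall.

I try stack.pop(), — result: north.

Invoking maze.move using dir=south, and get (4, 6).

I invoke maze.sense using dir=west, and get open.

I call stack.push using x=west, yielding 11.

Using maze.move using dir=west, and get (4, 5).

Calling maze.sense using dir=south, yielding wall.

Using maze.sense using dir=west, and observe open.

Using stack.push using x=west, → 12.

Now I run maze.move using dir=west, giving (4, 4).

Invoking maze.sense using dir=south, and see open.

Now I run stack.push using x=south, → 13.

Next I call maze.move using dir=south, and observe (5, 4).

I invoke maze.sense using dir=south, and observe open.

I try stack.push using x=south, which returns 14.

Next I call maze.move using dir=south, yielding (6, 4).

I try maze.sense using dir=east, and observe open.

I call stack.push using x=east, — result: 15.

I invoke maze.move using dir=east, giving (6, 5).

I try stack.pop(), — result: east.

Then maze.move using dir=west, and get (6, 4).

Using maze.sense using dir=west, → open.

I call stack.push using x=west, and get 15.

I run maze.move using dir=west, : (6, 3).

Now I run maze.sense using dir=north, and get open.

Invoking stack.push using x=north, giving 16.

Next I call maze.move using dir=north, giving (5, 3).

Next I call maze.sense using dir=north, yielding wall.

Invoking maze.sense using dir=west, giving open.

I call stack.push using x=west, which returns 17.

Then maze.move using dir=west, which returns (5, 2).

Using maze.sense using dir=south, and see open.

Using stack.push using x=south, yielding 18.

Next I call maze.move using dir=south, giving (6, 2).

I use maze.sense using dir=west, yielding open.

I run stack.push using x=west, and see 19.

I use maze.move using dir=west, and see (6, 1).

I use maze.sense using dir=north, and see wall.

Now I run maze.sense using dir=west, — result: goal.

Then maze.move using dir=west, which returns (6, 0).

Answer: (6, 0)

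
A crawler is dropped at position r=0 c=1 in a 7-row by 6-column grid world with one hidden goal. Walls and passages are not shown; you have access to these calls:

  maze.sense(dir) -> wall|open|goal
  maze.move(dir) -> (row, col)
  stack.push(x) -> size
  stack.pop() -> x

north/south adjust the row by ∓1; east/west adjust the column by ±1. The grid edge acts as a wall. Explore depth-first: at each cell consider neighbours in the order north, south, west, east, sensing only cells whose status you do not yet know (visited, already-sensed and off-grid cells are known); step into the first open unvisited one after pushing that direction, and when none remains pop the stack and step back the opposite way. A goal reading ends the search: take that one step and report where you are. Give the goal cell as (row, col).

;; maze.sense(dir='south') == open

;; stack.push(x='south') == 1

;; maze.move(dir='south') == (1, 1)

;; maze.sense(dir='south') == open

;; stack.push(x='south') == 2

;; maze.move(dir='south') == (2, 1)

;; maze.sense(dir='south') == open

;; stack.push(x='south') == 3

;; maze.move(dir='south') == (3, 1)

;; maze.sense(dir='south') == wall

;; maze.sense(dir='west') == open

;; stack.push(x='west') == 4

;; maze.move(dir='west') == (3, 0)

;; maze.sense(dir='north') == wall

;; maze.sense(dir='south') == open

;; stack.push(x='south') == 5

;; maze.move(dir='south') == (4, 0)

;; maze.sense(dir='south') == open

;; stack.push(x='south') == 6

;; maze.move(dir='south') == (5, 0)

;; maze.sense(dir='south') == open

;; stack.push(x='south') == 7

;; maze.move(dir='south') == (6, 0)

;; maze.sense(dir='east') == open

;; stack.push(x='east') == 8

;; maze.move(dir='east') == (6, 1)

;; maze.sense(dir='north') == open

;; stack.push(x='north') == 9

;; maze.move(dir='north') == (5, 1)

;; maze.sense(dir='east') == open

;; stack.push(x='east') == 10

;; maze.move(dir='east') == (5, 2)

;; maze.sense(dir='north') == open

;; stack.push(x='north') == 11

;; maze.move(dir='north') == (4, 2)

;; maze.sense(dir='north') == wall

;; maze.sense(dir='east') == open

;; stack.push(x='east') == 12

;; maze.move(dir='east') == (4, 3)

;; maze.sense(dir='north') == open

;; stack.push(x='north') == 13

;; maze.move(dir='north') == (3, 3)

;; maze.sense(dir='north') == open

;; stack.push(x='north') == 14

;; maze.move(dir='north') == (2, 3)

;; maze.sense(dir='north') == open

;; stack.push(x='north') == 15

;; maze.move(dir='north') == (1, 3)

;; maze.sense(dir='north') == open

;; stack.push(x='north') == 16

;; maze.move(dir='north') == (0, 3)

;; maze.sense(dir='west') == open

;; stack.push(x='west') == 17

;; maze.move(dir='west') == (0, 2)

;; maze.sense(dir='south') == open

;; stack.push(x='south') == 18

;; maze.move(dir='south') == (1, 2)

;; maze.sense(dir='south') == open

;; stack.push(x='south') == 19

;; maze.move(dir='south') == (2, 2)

;; stack.pop() == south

;; maze.move(dir='north') == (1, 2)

;; stack.pop() == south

;; maze.move(dir='north') == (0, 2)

;; stack.pop() == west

;; maze.move(dir='east') == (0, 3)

;; maze.sense(dir='east') == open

;; stack.push(x='east') == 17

;; maze.move(dir='east') == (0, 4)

;; maze.sense(dir='south') == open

;; stack.push(x='south') == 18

;; maze.move(dir='south') == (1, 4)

;; maze.sense(dir='south') == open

;; stack.push(x='south') == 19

;; maze.move(dir='south') == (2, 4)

;; maze.sense(dir='south') == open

;; stack.push(x='south') == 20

;; maze.move(dir='south') == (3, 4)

;; maze.sense(dir='south') == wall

;; maze.sense(dir='east') == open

;; stack.push(x='east') == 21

;; maze.move(dir='east') == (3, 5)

;; maze.sense(dir='north') == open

;; stack.push(x='north') == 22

;; maze.move(dir='north') == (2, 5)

;; maze.sense(dir='north') == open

;; stack.push(x='north') == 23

;; maze.move(dir='north') == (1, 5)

;; maze.sense(dir='north') == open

;; stack.push(x='north') == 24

;; maze.move(dir='north') == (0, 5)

;; stack.pop() == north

;; maze.move(dir='south') == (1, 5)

;; stack.pop() == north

;; maze.move(dir='south') == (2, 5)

;; stack.pop() == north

;; maze.move(dir='south') == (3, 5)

;; maze.sense(dir='south') == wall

;; stack.pop() == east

;; maze.move(dir='west') == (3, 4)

;; stack.pop() == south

;; maze.move(dir='north') == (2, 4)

;; stack.pop() == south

;; maze.move(dir='north') == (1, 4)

;; stack.pop() == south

;; maze.move(dir='north') == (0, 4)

;; stack.pop() == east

;; maze.move(dir='west') == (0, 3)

;; stack.pop() == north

;; maze.move(dir='south') == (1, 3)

;; stack.pop() == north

;; maze.move(dir='south') == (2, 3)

;; stack.pop() == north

;; maze.move(dir='south') == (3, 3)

;; stack.pop() == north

;; maze.move(dir='south') == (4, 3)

;; maze.sense(dir='south') == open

;; stack.push(x='south') == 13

;; maze.move(dir='south') == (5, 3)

;; maze.sense(dir='south') == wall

;; maze.sense(dir='east') == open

;; stack.push(x='east') == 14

;; maze.move(dir='east') == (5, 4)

;; maze.sense(dir='south') == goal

;; maze.move(dir='south') == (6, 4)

Answer: (6, 4)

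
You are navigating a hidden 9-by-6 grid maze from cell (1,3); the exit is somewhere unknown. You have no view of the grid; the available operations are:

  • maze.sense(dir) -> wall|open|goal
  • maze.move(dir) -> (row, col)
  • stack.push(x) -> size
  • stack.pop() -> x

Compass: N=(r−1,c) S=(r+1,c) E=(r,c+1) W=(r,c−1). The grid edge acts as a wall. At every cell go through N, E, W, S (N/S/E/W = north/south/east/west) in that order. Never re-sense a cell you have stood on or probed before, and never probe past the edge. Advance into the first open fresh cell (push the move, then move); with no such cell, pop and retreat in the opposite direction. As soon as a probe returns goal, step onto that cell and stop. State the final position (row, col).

>> maze.sense(dir=north)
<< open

>> stack.push(x=north)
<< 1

>> maze.move(dir=north)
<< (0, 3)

>> maze.sense(dir=east)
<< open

>> stack.push(x=east)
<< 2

>> maze.move(dir=east)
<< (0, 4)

>> maze.sense(dir=east)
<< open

>> stack.push(x=east)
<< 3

>> maze.move(dir=east)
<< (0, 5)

>> maze.sense(dir=south)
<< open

>> stack.push(x=south)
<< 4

>> maze.move(dir=south)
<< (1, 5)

>> maze.sense(dir=west)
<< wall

>> maze.sense(dir=south)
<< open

>> stack.push(x=south)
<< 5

>> maze.move(dir=south)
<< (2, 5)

>> maze.sense(dir=west)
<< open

>> stack.push(x=west)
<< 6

>> maze.move(dir=west)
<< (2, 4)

>> maze.sense(dir=west)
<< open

>> stack.push(x=west)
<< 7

>> maze.move(dir=west)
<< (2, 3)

>> maze.sense(dir=west)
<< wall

>> maze.sense(dir=south)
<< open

>> stack.push(x=south)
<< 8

>> maze.move(dir=south)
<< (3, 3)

>> maze.sense(dir=east)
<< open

>> stack.push(x=east)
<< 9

>> maze.move(dir=east)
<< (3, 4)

>> maze.sense(dir=east)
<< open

>> stack.push(x=east)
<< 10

>> maze.move(dir=east)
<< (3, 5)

>> maze.sense(dir=south)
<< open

>> stack.push(x=south)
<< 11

>> maze.move(dir=south)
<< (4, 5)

>> maze.sense(dir=west)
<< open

>> stack.push(x=west)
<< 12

>> maze.move(dir=west)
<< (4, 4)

>> maze.sense(dir=west)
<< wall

>> maze.sense(dir=south)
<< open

>> stack.push(x=south)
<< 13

>> maze.move(dir=south)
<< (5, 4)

>> maze.sense(dir=east)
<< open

>> stack.push(x=east)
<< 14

>> maze.move(dir=east)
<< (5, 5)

>> maze.sense(dir=south)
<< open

>> stack.push(x=south)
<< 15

>> maze.move(dir=south)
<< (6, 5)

>> maze.sense(dir=west)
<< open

>> stack.push(x=west)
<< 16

>> maze.move(dir=west)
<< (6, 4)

>> maze.sense(dir=west)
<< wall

>> maze.sense(dir=south)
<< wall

>> stack.pop()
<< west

>> maze.move(dir=east)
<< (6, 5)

>> maze.sense(dir=south)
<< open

>> stack.push(x=south)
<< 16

>> maze.move(dir=south)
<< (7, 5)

>> maze.sense(dir=south)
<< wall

>> stack.pop()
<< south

>> maze.move(dir=north)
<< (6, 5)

>> stack.pop()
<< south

>> maze.move(dir=north)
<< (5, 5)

>> stack.pop()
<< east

>> maze.move(dir=west)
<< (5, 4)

>> maze.sense(dir=west)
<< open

>> stack.push(x=west)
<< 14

>> maze.move(dir=west)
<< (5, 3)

>> maze.sense(dir=west)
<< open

>> stack.push(x=west)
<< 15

>> maze.move(dir=west)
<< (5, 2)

>> maze.sense(dir=north)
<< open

>> stack.push(x=north)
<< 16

>> maze.move(dir=north)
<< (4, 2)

>> maze.sense(dir=north)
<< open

>> stack.push(x=north)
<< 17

>> maze.move(dir=north)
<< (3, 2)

>> maze.sense(dir=west)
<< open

>> stack.push(x=west)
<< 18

>> maze.move(dir=west)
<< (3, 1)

>> maze.sense(dir=north)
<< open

>> stack.push(x=north)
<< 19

>> maze.move(dir=north)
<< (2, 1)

>> maze.sense(dir=north)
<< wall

>> maze.sense(dir=west)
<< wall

>> stack.pop()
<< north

>> maze.move(dir=south)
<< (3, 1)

>> maze.sense(dir=west)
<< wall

>> maze.sense(dir=south)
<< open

>> stack.push(x=south)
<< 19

>> maze.move(dir=south)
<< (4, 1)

>> maze.sense(dir=west)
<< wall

>> maze.sense(dir=south)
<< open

>> stack.push(x=south)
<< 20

>> maze.move(dir=south)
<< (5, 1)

>> maze.sense(dir=west)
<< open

>> stack.push(x=west)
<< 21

>> maze.move(dir=west)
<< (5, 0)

>> maze.sense(dir=south)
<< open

>> stack.push(x=south)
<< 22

>> maze.move(dir=south)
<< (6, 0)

>> maze.sense(dir=east)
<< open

>> stack.push(x=east)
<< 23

>> maze.move(dir=east)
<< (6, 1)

>> maze.sense(dir=east)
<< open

>> stack.push(x=east)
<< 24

>> maze.move(dir=east)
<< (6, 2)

>> maze.sense(dir=south)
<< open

>> stack.push(x=south)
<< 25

>> maze.move(dir=south)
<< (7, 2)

>> maze.sense(dir=east)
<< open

>> stack.push(x=east)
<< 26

>> maze.move(dir=east)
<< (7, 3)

>> maze.sense(dir=south)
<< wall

>> stack.pop()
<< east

>> maze.move(dir=west)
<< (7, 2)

>> maze.sense(dir=west)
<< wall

>> maze.sense(dir=south)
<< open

>> stack.push(x=south)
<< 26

>> maze.move(dir=south)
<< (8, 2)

>> maze.sense(dir=west)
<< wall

>> stack.pop()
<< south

>> maze.move(dir=north)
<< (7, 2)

>> stack.pop()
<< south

>> maze.move(dir=north)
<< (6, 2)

>> stack.pop()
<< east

>> maze.move(dir=west)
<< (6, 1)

>> stack.pop()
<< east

>> maze.move(dir=west)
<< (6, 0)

>> maze.sense(dir=south)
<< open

>> stack.push(x=south)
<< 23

>> maze.move(dir=south)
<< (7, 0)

>> maze.sense(dir=south)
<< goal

>> maze.move(dir=south)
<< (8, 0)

Answer: (8, 0)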